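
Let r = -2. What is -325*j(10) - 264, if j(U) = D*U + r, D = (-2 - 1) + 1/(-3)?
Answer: 33658/3 ≈ 11219.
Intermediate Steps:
D = -10/3 (D = -3 - ⅓ = -10/3 ≈ -3.3333)
j(U) = -2 - 10*U/3 (j(U) = -10*U/3 - 2 = -2 - 10*U/3)
-325*j(10) - 264 = -325*(-2 - 10/3*10) - 264 = -325*(-2 - 100/3) - 264 = -325*(-106/3) - 264 = 34450/3 - 264 = 33658/3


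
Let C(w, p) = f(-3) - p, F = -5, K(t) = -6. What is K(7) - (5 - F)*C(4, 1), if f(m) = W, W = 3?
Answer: -26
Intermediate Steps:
f(m) = 3
C(w, p) = 3 - p
K(7) - (5 - F)*C(4, 1) = -6 - (5 - 1*(-5))*(3 - 1*1) = -6 - (5 + 5)*(3 - 1) = -6 - 10*2 = -6 - 1*20 = -6 - 20 = -26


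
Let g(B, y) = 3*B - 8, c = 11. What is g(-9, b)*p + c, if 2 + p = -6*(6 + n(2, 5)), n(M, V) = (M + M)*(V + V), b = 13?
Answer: 9741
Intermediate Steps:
n(M, V) = 4*M*V (n(M, V) = (2*M)*(2*V) = 4*M*V)
p = -278 (p = -2 - 6*(6 + 4*2*5) = -2 - 6*(6 + 40) = -2 - 6*46 = -2 - 276 = -278)
g(B, y) = -8 + 3*B
g(-9, b)*p + c = (-8 + 3*(-9))*(-278) + 11 = (-8 - 27)*(-278) + 11 = -35*(-278) + 11 = 9730 + 11 = 9741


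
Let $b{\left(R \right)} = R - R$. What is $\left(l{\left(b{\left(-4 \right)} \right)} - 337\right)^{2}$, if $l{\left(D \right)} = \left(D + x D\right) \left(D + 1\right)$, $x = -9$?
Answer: $113569$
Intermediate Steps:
$b{\left(R \right)} = 0$
$l{\left(D \right)} = - 8 D \left(1 + D\right)$ ($l{\left(D \right)} = \left(D - 9 D\right) \left(D + 1\right) = - 8 D \left(1 + D\right)$)
$\left(l{\left(b{\left(-4 \right)} \right)} - 337\right)^{2} = \left(8 \cdot 0 \left(-1 - 0\right) - 337\right)^{2} = \left(8 \cdot 0 \left(-1 + 0\right) - 337\right)^{2} = \left(8 \cdot 0 \left(-1\right) - 337\right)^{2} = \left(0 - 337\right)^{2} = \left(-337\right)^{2} = 113569$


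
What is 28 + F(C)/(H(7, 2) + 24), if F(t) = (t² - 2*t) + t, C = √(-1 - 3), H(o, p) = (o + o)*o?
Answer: 1706/61 - I/61 ≈ 27.967 - 0.016393*I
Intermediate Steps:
H(o, p) = 2*o² (H(o, p) = (2*o)*o = 2*o²)
C = 2*I (C = √(-4) = 2*I ≈ 2.0*I)
F(t) = t² - t
28 + F(C)/(H(7, 2) + 24) = 28 + ((2*I)*(-1 + 2*I))/(2*7² + 24) = 28 + (2*I*(-1 + 2*I))/(2*49 + 24) = 28 + (2*I*(-1 + 2*I))/(98 + 24) = 28 + (2*I*(-1 + 2*I))/122 = 28 + I*(-1 + 2*I)/61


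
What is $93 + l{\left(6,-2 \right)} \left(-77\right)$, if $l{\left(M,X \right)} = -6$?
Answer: $555$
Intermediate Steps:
$93 + l{\left(6,-2 \right)} \left(-77\right) = 93 - -462 = 93 + 462 = 555$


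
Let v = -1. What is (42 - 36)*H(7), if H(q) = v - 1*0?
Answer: -6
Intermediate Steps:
H(q) = -1 (H(q) = -1 - 1*0 = -1 + 0 = -1)
(42 - 36)*H(7) = (42 - 36)*(-1) = 6*(-1) = -6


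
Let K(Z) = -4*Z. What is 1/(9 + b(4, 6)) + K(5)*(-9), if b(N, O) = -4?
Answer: 901/5 ≈ 180.20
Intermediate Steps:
1/(9 + b(4, 6)) + K(5)*(-9) = 1/(9 - 4) - 4*5*(-9) = 1/5 - 20*(-9) = 1/5 + 180 = 901/5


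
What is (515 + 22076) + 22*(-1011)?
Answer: 349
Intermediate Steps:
(515 + 22076) + 22*(-1011) = 22591 - 22242 = 349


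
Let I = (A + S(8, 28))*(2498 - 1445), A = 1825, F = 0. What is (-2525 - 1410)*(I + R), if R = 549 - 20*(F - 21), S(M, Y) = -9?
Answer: -7528508895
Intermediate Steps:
I = 1912248 (I = (1825 - 9)*(2498 - 1445) = 1816*1053 = 1912248)
R = 969 (R = 549 - 20*(0 - 21) = 549 - 20*(-21) = 549 + 420 = 969)
(-2525 - 1410)*(I + R) = (-2525 - 1410)*(1912248 + 969) = -3935*1913217 = -7528508895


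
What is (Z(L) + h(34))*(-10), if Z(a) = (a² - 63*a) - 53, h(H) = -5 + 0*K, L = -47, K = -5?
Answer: -51120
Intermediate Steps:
h(H) = -5 (h(H) = -5 + 0*(-5) = -5 + 0 = -5)
Z(a) = -53 + a² - 63*a
(Z(L) + h(34))*(-10) = ((-53 + (-47)² - 63*(-47)) - 5)*(-10) = ((-53 + 2209 + 2961) - 5)*(-10) = (5117 - 5)*(-10) = 5112*(-10) = -51120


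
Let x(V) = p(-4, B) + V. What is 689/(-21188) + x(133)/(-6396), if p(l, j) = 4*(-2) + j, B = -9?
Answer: -1716163/33879612 ≈ -0.050655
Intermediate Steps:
p(l, j) = -8 + j
x(V) = -17 + V (x(V) = (-8 - 9) + V = -17 + V)
689/(-21188) + x(133)/(-6396) = 689/(-21188) + (-17 + 133)/(-6396) = 689*(-1/21188) + 116*(-1/6396) = -689/21188 - 29/1599 = -1716163/33879612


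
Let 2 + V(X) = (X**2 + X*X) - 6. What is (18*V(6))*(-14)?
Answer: -16128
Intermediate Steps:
V(X) = -8 + 2*X**2 (V(X) = -2 + ((X**2 + X*X) - 6) = -2 + ((X**2 + X**2) - 6) = -2 + (2*X**2 - 6) = -2 + (-6 + 2*X**2) = -8 + 2*X**2)
(18*V(6))*(-14) = (18*(-8 + 2*6**2))*(-14) = (18*(-8 + 2*36))*(-14) = (18*(-8 + 72))*(-14) = (18*64)*(-14) = 1152*(-14) = -16128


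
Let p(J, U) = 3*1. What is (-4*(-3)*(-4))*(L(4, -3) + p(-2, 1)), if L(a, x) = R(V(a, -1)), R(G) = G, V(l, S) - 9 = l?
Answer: -768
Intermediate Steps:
V(l, S) = 9 + l
p(J, U) = 3
L(a, x) = 9 + a
(-4*(-3)*(-4))*(L(4, -3) + p(-2, 1)) = (-4*(-3)*(-4))*((9 + 4) + 3) = (12*(-4))*(13 + 3) = -48*16 = -768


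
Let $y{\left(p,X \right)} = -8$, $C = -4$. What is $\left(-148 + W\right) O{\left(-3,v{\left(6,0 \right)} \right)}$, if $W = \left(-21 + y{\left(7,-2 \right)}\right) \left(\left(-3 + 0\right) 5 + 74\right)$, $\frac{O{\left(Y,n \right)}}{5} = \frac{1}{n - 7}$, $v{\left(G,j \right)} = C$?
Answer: $845$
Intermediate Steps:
$v{\left(G,j \right)} = -4$
$O{\left(Y,n \right)} = \frac{5}{-7 + n}$ ($O{\left(Y,n \right)} = \frac{5}{n - 7} = \frac{5}{-7 + n}$)
$W = -1711$ ($W = \left(-21 - 8\right) \left(\left(-3 + 0\right) 5 + 74\right) = - 29 \left(\left(-3\right) 5 + 74\right) = - 29 \left(-15 + 74\right) = \left(-29\right) 59 = -1711$)
$\left(-148 + W\right) O{\left(-3,v{\left(6,0 \right)} \right)} = \left(-148 - 1711\right) \frac{5}{-7 - 4} = - 1859 \frac{5}{-11} = - 1859 \cdot 5 \left(- \frac{1}{11}\right) = \left(-1859\right) \left(- \frac{5}{11}\right) = 845$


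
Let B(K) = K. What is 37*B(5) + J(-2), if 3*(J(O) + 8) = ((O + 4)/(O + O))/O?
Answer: 2125/12 ≈ 177.08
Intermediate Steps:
J(O) = -8 + (4 + O)/(6*O**2) (J(O) = -8 + (((O + 4)/(O + O))/O)/3 = -8 + (((4 + O)/((2*O)))/O)/3 = -8 + (((4 + O)*(1/(2*O)))/O)/3 = -8 + (((4 + O)/(2*O))/O)/3 = -8 + ((4 + O)/(2*O**2))/3 = -8 + (4 + O)/(6*O**2))
37*B(5) + J(-2) = 37*5 + (1/6)*(4 - 2 - 48*(-2)**2)/(-2)**2 = 185 + (1/6)*(1/4)*(4 - 2 - 48*4) = 185 + (1/6)*(1/4)*(4 - 2 - 192) = 185 + (1/6)*(1/4)*(-190) = 185 - 95/12 = 2125/12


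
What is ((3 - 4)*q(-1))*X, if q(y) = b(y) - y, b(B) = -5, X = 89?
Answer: 356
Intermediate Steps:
q(y) = -5 - y
((3 - 4)*q(-1))*X = ((3 - 4)*(-5 - 1*(-1)))*89 = -(-5 + 1)*89 = -1*(-4)*89 = 4*89 = 356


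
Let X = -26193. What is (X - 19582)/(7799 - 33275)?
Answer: 45775/25476 ≈ 1.7968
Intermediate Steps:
(X - 19582)/(7799 - 33275) = (-26193 - 19582)/(7799 - 33275) = -45775/(-25476) = -45775*(-1/25476) = 45775/25476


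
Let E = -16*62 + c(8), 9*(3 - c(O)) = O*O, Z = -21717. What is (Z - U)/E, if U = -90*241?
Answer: 243/8965 ≈ 0.027105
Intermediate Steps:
U = -21690
c(O) = 3 - O²/9 (c(O) = 3 - O*O/9 = 3 - O²/9)
E = -8965/9 (E = -16*62 + (3 - ⅑*8²) = -992 + (3 - ⅑*64) = -992 + (3 - 64/9) = -992 - 37/9 = -8965/9 ≈ -996.11)
(Z - U)/E = (-21717 - 1*(-21690))/(-8965/9) = (-21717 + 21690)*(-9/8965) = -27*(-9/8965) = 243/8965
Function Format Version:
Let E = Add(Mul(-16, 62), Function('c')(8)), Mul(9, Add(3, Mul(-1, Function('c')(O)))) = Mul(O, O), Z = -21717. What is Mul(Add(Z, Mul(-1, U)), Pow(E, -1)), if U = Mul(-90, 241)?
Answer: Rational(243, 8965) ≈ 0.027105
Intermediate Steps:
U = -21690
Function('c')(O) = Add(3, Mul(Rational(-1, 9), Pow(O, 2))) (Function('c')(O) = Add(3, Mul(Rational(-1, 9), Mul(O, O))) = Add(3, Mul(Rational(-1, 9), Pow(O, 2))))
E = Rational(-8965, 9) (E = Add(Mul(-16, 62), Add(3, Mul(Rational(-1, 9), Pow(8, 2)))) = Add(-992, Add(3, Mul(Rational(-1, 9), 64))) = Add(-992, Add(3, Rational(-64, 9))) = Add(-992, Rational(-37, 9)) = Rational(-8965, 9) ≈ -996.11)
Mul(Add(Z, Mul(-1, U)), Pow(E, -1)) = Mul(Add(-21717, Mul(-1, -21690)), Pow(Rational(-8965, 9), -1)) = Mul(Add(-21717, 21690), Rational(-9, 8965)) = Mul(-27, Rational(-9, 8965)) = Rational(243, 8965)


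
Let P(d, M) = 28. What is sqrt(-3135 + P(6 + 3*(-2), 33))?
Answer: I*sqrt(3107) ≈ 55.74*I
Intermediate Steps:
sqrt(-3135 + P(6 + 3*(-2), 33)) = sqrt(-3135 + 28) = sqrt(-3107) = I*sqrt(3107)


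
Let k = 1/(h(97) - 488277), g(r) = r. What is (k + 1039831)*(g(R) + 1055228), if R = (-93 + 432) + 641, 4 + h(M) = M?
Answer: 67020207461475478/61023 ≈ 1.0983e+12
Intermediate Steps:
h(M) = -4 + M
R = 980 (R = 339 + 641 = 980)
k = -1/488184 (k = 1/((-4 + 97) - 488277) = 1/(93 - 488277) = 1/(-488184) = -1/488184 ≈ -2.0484e-6)
(k + 1039831)*(g(R) + 1055228) = (-1/488184 + 1039831)*(980 + 1055228) = (507628856903/488184)*1056208 = 67020207461475478/61023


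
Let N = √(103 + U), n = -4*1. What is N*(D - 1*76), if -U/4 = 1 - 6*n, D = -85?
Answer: -161*√3 ≈ -278.86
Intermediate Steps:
n = -4
U = -100 (U = -4*(1 - 6*(-4)) = -4*(1 + 24) = -4*25 = -100)
N = √3 (N = √(103 - 100) = √3 ≈ 1.7320)
N*(D - 1*76) = √3*(-85 - 1*76) = √3*(-85 - 76) = √3*(-161) = -161*√3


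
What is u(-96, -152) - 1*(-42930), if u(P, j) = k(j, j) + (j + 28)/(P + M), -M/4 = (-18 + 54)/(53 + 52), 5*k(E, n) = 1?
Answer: 182888077/4260 ≈ 42932.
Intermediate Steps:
k(E, n) = ⅕ (k(E, n) = (⅕)*1 = ⅕)
M = -48/35 (M = -4*(-18 + 54)/(53 + 52) = -144/105 = -4*12/35 = -48/35 ≈ -1.3714)
u(P, j) = ⅕ + (28 + j)/(-48/35 + P) (u(P, j) = ⅕ + (j + 28)/(P - 48/35) = ⅕ + (28 + j)/(-48/35 + P))
u(-96, -152) - 1*(-42930) = (4852 + 35*(-96) + 175*(-152))/(5*(-48 + 35*(-96))) - 1*(-42930) = (4852 - 3360 - 26600)/(5*(-48 - 3360)) + 42930 = (⅕)*(-25108)/(-3408) + 42930 = (⅕)*(-1/3408)*(-25108) + 42930 = 6277/4260 + 42930 = 182888077/4260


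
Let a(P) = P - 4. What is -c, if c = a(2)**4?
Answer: -16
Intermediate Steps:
a(P) = -4 + P
c = 16 (c = (-4 + 2)**4 = (-2)**4 = 16)
-c = -1*16 = -16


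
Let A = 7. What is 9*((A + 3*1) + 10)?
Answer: 180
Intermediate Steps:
9*((A + 3*1) + 10) = 9*((7 + 3*1) + 10) = 9*((7 + 3) + 10) = 9*(10 + 10) = 9*20 = 180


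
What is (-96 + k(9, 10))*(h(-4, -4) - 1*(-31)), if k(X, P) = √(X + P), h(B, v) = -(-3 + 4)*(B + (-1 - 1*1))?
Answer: -3552 + 37*√19 ≈ -3390.7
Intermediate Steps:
h(B, v) = 2 - B (h(B, v) = -(B + (-1 - 1)) = -(B - 2) = -(-2 + B) = 2 - B)
k(X, P) = √(P + X)
(-96 + k(9, 10))*(h(-4, -4) - 1*(-31)) = (-96 + √(10 + 9))*((2 - 1*(-4)) - 1*(-31)) = (-96 + √19)*((2 + 4) + 31) = (-96 + √19)*(6 + 31) = (-96 + √19)*37 = -3552 + 37*√19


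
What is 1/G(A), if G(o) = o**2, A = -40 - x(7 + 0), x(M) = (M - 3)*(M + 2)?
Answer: 1/5776 ≈ 0.00017313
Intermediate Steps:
x(M) = (-3 + M)*(2 + M)
A = -76 (A = -40 - (-6 + (7 + 0)**2 - (7 + 0)) = -40 - (-6 + 7**2 - 1*7) = -40 - (-6 + 49 - 7) = -40 - 1*36 = -40 - 36 = -76)
1/G(A) = 1/((-76)**2) = 1/5776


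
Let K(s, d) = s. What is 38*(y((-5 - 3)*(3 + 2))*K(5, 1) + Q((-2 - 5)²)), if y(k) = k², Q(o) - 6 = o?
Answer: 306090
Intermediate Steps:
Q(o) = 6 + o
38*(y((-5 - 3)*(3 + 2))*K(5, 1) + Q((-2 - 5)²)) = 38*(((-5 - 3)*(3 + 2))²*5 + (6 + (-2 - 5)²)) = 38*((-8*5)²*5 + (6 + (-7)²)) = 38*((-40)²*5 + (6 + 49)) = 38*(1600*5 + 55) = 38*(8000 + 55) = 38*8055 = 306090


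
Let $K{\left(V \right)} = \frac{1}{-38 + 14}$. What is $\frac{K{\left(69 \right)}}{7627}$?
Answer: $- \frac{1}{183048} \approx -5.4631 \cdot 10^{-6}$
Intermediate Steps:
$K{\left(V \right)} = - \frac{1}{24}$ ($K{\left(V \right)} = \frac{1}{-24} = - \frac{1}{24}$)
$\frac{K{\left(69 \right)}}{7627} = - \frac{1}{24 \cdot 7627} = \left(- \frac{1}{24}\right) \frac{1}{7627} = - \frac{1}{183048}$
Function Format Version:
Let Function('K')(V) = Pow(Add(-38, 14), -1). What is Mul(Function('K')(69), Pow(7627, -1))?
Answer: Rational(-1, 183048) ≈ -5.4631e-6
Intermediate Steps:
Function('K')(V) = Rational(-1, 24) (Function('K')(V) = Pow(-24, -1) = Rational(-1, 24))
Mul(Function('K')(69), Pow(7627, -1)) = Mul(Rational(-1, 24), Pow(7627, -1)) = Mul(Rational(-1, 24), Rational(1, 7627)) = Rational(-1, 183048)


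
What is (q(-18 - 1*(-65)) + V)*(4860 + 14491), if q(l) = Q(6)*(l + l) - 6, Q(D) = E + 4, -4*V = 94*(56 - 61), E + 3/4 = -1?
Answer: 6250373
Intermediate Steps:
E = -7/4 (E = -¾ - 1 = -7/4 ≈ -1.7500)
V = 235/2 (V = -47*(56 - 61)/2 = -47*(-5)/2 = -¼*(-470) = 235/2 ≈ 117.50)
Q(D) = 9/4 (Q(D) = -7/4 + 4 = 9/4)
q(l) = -6 + 9*l/2 (q(l) = 9*(l + l)/4 - 6 = 9*(2*l)/4 - 6 = 9*l/2 - 6 = -6 + 9*l/2)
(q(-18 - 1*(-65)) + V)*(4860 + 14491) = ((-6 + 9*(-18 - 1*(-65))/2) + 235/2)*(4860 + 14491) = ((-6 + 9*(-18 + 65)/2) + 235/2)*19351 = ((-6 + (9/2)*47) + 235/2)*19351 = ((-6 + 423/2) + 235/2)*19351 = (411/2 + 235/2)*19351 = 323*19351 = 6250373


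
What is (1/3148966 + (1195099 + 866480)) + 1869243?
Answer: 12378024830053/3148966 ≈ 3.9308e+6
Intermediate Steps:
(1/3148966 + (1195099 + 866480)) + 1869243 = (1/3148966 + 2061579) + 1869243 = 6491842177315/3148966 + 1869243 = 12378024830053/3148966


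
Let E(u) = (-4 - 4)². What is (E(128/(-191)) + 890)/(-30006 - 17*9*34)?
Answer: -53/1956 ≈ -0.027096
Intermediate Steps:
E(u) = 64 (E(u) = (-8)² = 64)
(E(128/(-191)) + 890)/(-30006 - 17*9*34) = (64 + 890)/(-30006 - 17*9*34) = 954/(-30006 - 153*34) = 954/(-30006 - 5202) = 954/(-35208) = 954*(-1/35208) = -53/1956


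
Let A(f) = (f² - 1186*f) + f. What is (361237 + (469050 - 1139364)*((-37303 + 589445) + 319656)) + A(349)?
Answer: -584378335099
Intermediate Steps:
A(f) = f² - 1185*f
(361237 + (469050 - 1139364)*((-37303 + 589445) + 319656)) + A(349) = (361237 + (469050 - 1139364)*((-37303 + 589445) + 319656)) + 349*(-1185 + 349) = (361237 - 670314*(552142 + 319656)) + 349*(-836) = (361237 - 670314*871798) - 291764 = (361237 - 584378404572) - 291764 = -584378043335 - 291764 = -584378335099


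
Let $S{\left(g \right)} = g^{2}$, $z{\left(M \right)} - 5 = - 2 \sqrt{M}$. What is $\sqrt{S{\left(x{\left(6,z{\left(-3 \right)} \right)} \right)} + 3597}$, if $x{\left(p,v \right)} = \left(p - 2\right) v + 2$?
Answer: $\sqrt{3889 - 352 i \sqrt{3}} \approx 62.552 - 4.8734 i$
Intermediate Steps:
$z{\left(M \right)} = 5 - 2 \sqrt{M}$
$x{\left(p,v \right)} = 2 + v \left(-2 + p\right)$ ($x{\left(p,v \right)} = \left(-2 + p\right) v + 2 = v \left(-2 + p\right) + 2 = 2 + v \left(-2 + p\right)$)
$\sqrt{S{\left(x{\left(6,z{\left(-3 \right)} \right)} \right)} + 3597} = \sqrt{\left(2 - 2 \left(5 - 2 \sqrt{-3}\right) + 6 \left(5 - 2 \sqrt{-3}\right)\right)^{2} + 3597} = \sqrt{\left(2 - 2 \left(5 - 2 i \sqrt{3}\right) + 6 \left(5 - 2 i \sqrt{3}\right)\right)^{2} + 3597} = \sqrt{\left(2 - \left(10 - 4 i \sqrt{3}\right) + \left(30 - 12 i \sqrt{3}\right)\right)^{2} + 3597} = \sqrt{\left(22 - 8 i \sqrt{3}\right)^{2} + 3597} = \sqrt{3597 + \left(22 - 8 i \sqrt{3}\right)^{2}}$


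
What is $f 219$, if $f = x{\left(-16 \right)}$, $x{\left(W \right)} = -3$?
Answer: $-657$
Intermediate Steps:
$f = -3$
$f 219 = \left(-3\right) 219 = -657$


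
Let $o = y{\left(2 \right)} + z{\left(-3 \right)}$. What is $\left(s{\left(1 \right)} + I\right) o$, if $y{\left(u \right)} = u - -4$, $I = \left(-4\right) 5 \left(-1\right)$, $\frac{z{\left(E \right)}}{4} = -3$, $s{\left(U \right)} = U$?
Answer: $-126$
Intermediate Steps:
$z{\left(E \right)} = -12$ ($z{\left(E \right)} = 4 \left(-3\right) = -12$)
$I = 20$ ($I = \left(-20\right) \left(-1\right) = 20$)
$y{\left(u \right)} = 4 + u$ ($y{\left(u \right)} = u + 4 = 4 + u$)
$o = -6$ ($o = \left(4 + 2\right) - 12 = 6 - 12 = -6$)
$\left(s{\left(1 \right)} + I\right) o = \left(1 + 20\right) \left(-6\right) = 21 \left(-6\right) = -126$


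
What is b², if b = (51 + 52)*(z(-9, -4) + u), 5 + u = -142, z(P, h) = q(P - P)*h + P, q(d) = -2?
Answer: 232379536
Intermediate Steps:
z(P, h) = P - 2*h (z(P, h) = -2*h + P = P - 2*h)
u = -147 (u = -5 - 142 = -147)
b = -15244 (b = (51 + 52)*((-9 - 2*(-4)) - 147) = 103*((-9 + 8) - 147) = 103*(-1 - 147) = 103*(-148) = -15244)
b² = (-15244)² = 232379536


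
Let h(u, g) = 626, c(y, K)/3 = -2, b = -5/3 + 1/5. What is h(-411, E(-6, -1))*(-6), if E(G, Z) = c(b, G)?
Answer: -3756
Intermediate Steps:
b = -22/15 (b = -5*⅓ + 1*(⅕) = -5/3 + ⅕ = -22/15 ≈ -1.4667)
c(y, K) = -6 (c(y, K) = 3*(-2) = -6)
E(G, Z) = -6
h(-411, E(-6, -1))*(-6) = 626*(-6) = -3756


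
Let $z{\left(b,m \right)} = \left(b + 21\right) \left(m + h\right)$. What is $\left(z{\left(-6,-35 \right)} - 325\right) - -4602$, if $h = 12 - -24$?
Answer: $4292$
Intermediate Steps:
$h = 36$ ($h = 12 + 24 = 36$)
$z{\left(b,m \right)} = \left(21 + b\right) \left(36 + m\right)$ ($z{\left(b,m \right)} = \left(b + 21\right) \left(m + 36\right) = \left(21 + b\right) \left(36 + m\right)$)
$\left(z{\left(-6,-35 \right)} - 325\right) - -4602 = \left(\left(756 + 21 \left(-35\right) + 36 \left(-6\right) - -210\right) - 325\right) - -4602 = \left(\left(756 - 735 - 216 + 210\right) - 325\right) + 4602 = \left(15 - 325\right) + 4602 = -310 + 4602 = 4292$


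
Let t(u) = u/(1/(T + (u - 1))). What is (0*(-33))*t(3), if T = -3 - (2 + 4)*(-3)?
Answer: 0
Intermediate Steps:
T = 15 (T = -3 - 6*(-3) = -3 - 1*(-18) = -3 + 18 = 15)
t(u) = u*(14 + u) (t(u) = u/(1/(15 + (u - 1))) = u/(1/(15 + (-1 + u))) = u/(1/(14 + u)) = u*(14 + u))
(0*(-33))*t(3) = (0*(-33))*(3*(14 + 3)) = 0*(3*17) = 0*51 = 0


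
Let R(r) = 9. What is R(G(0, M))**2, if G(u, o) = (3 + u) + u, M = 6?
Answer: 81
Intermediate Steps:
G(u, o) = 3 + 2*u
R(G(0, M))**2 = 9**2 = 81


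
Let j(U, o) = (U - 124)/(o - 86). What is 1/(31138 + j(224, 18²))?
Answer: 119/3705472 ≈ 3.2115e-5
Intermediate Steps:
j(U, o) = (-124 + U)/(-86 + o)
1/(31138 + j(224, 18²)) = 1/(31138 + (-124 + 224)/(-86 + 18²)) = 1/(31138 + 100/(-86 + 324)) = 1/(31138 + 100/238) = 1/(31138 + (1/238)*100) = 1/(31138 + 50/119) = 1/(3705472/119) = 119/3705472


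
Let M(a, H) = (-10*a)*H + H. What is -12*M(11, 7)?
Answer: 9156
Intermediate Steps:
M(a, H) = H - 10*H*a (M(a, H) = -10*H*a + H = H - 10*H*a)
-12*M(11, 7) = -84*(1 - 10*11) = -84*(1 - 110) = -84*(-109) = -12*(-763) = 9156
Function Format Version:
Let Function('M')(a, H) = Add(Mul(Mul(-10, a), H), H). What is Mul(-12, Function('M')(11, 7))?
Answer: 9156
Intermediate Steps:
Function('M')(a, H) = Add(H, Mul(-10, H, a)) (Function('M')(a, H) = Add(Mul(-10, H, a), H) = Add(H, Mul(-10, H, a)))
Mul(-12, Function('M')(11, 7)) = Mul(-12, Mul(7, Add(1, Mul(-10, 11)))) = Mul(-12, Mul(7, Add(1, -110))) = Mul(-12, Mul(7, -109)) = Mul(-12, -763) = 9156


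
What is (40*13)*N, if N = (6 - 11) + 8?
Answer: 1560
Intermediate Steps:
N = 3 (N = -5 + 8 = 3)
(40*13)*N = (40*13)*3 = 520*3 = 1560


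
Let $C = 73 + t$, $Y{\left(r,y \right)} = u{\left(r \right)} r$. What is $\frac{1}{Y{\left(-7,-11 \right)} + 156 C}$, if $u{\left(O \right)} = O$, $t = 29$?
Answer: $\frac{1}{15961} \approx 6.2653 \cdot 10^{-5}$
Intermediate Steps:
$Y{\left(r,y \right)} = r^{2}$ ($Y{\left(r,y \right)} = r r = r^{2}$)
$C = 102$ ($C = 73 + 29 = 102$)
$\frac{1}{Y{\left(-7,-11 \right)} + 156 C} = \frac{1}{\left(-7\right)^{2} + 156 \cdot 102} = \frac{1}{49 + 15912} = \frac{1}{15961}$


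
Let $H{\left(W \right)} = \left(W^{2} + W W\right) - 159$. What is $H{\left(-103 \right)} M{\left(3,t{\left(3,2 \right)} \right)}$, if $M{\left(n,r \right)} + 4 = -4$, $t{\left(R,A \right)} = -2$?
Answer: $-168472$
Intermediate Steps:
$H{\left(W \right)} = -159 + 2 W^{2}$ ($H{\left(W \right)} = \left(W^{2} + W^{2}\right) - 159 = 2 W^{2} - 159 = -159 + 2 W^{2}$)
$M{\left(n,r \right)} = -8$ ($M{\left(n,r \right)} = -4 - 4 = -8$)
$H{\left(-103 \right)} M{\left(3,t{\left(3,2 \right)} \right)} = \left(-159 + 2 \left(-103\right)^{2}\right) \left(-8\right) = \left(-159 + 2 \cdot 10609\right) \left(-8\right) = \left(-159 + 21218\right) \left(-8\right) = 21059 \left(-8\right) = -168472$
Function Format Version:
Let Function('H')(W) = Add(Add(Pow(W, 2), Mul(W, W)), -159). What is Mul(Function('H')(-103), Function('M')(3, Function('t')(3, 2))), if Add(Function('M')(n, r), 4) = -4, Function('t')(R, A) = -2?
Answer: -168472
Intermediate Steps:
Function('H')(W) = Add(-159, Mul(2, Pow(W, 2))) (Function('H')(W) = Add(Add(Pow(W, 2), Pow(W, 2)), -159) = Add(Mul(2, Pow(W, 2)), -159) = Add(-159, Mul(2, Pow(W, 2))))
Function('M')(n, r) = -8 (Function('M')(n, r) = Add(-4, -4) = -8)
Mul(Function('H')(-103), Function('M')(3, Function('t')(3, 2))) = Mul(Add(-159, Mul(2, Pow(-103, 2))), -8) = Mul(Add(-159, Mul(2, 10609)), -8) = Mul(Add(-159, 21218), -8) = Mul(21059, -8) = -168472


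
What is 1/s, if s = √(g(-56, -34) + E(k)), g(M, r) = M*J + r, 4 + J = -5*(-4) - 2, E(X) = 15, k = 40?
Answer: -I*√803/803 ≈ -0.035289*I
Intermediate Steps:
J = 14 (J = -4 + (-5*(-4) - 2) = -4 + (20 - 2) = -4 + 18 = 14)
g(M, r) = r + 14*M (g(M, r) = M*14 + r = 14*M + r = r + 14*M)
s = I*√803 (s = √((-34 + 14*(-56)) + 15) = √((-34 - 784) + 15) = √(-818 + 15) = √(-803) = I*√803 ≈ 28.337*I)
1/s = 1/(I*√803) = -I*√803/803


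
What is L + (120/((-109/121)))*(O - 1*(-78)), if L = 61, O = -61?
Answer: -240191/109 ≈ -2203.6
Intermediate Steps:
L + (120/((-109/121)))*(O - 1*(-78)) = 61 + (120/((-109/121)))*(-61 - 1*(-78)) = 61 + (120/((-109*1/121)))*(-61 + 78) = 61 + (120/(-109/121))*17 = 61 + (120*(-121/109))*17 = 61 - 14520/109*17 = 61 - 246840/109 = -240191/109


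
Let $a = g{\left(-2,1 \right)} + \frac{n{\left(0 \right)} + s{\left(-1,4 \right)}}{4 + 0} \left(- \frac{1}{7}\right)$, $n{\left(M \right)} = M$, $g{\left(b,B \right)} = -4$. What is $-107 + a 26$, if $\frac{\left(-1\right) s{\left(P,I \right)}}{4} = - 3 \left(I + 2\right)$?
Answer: $- \frac{1945}{7} \approx -277.86$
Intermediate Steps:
$s{\left(P,I \right)} = 24 + 12 I$ ($s{\left(P,I \right)} = - 4 \left(- 3 \left(I + 2\right)\right) = - 4 \left(- 3 \left(2 + I\right)\right) = - 4 \left(-6 - 3 I\right) = 24 + 12 I$)
$a = - \frac{46}{7}$ ($a = -4 + \frac{0 + \left(24 + 12 \cdot 4\right)}{4 + 0} \left(- \frac{1}{7}\right) = -4 + \frac{0 + \left(24 + 48\right)}{4} \left(\left(-1\right) \frac{1}{7}\right) = -4 + \left(0 + 72\right) \frac{1}{4} \left(- \frac{1}{7}\right) = -4 + 72 \cdot \frac{1}{4} \left(- \frac{1}{7}\right) = -4 + 18 \left(- \frac{1}{7}\right) = -4 - \frac{18}{7} = - \frac{46}{7} \approx -6.5714$)
$-107 + a 26 = -107 - \frac{1196}{7} = - \frac{1945}{7}$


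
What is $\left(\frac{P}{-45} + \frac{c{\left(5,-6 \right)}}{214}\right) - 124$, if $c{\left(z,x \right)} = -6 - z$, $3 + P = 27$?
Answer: $- \frac{399917}{3210} \approx -124.58$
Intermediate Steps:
$P = 24$ ($P = -3 + 27 = 24$)
$\left(\frac{P}{-45} + \frac{c{\left(5,-6 \right)}}{214}\right) - 124 = \left(\frac{24}{-45} + \frac{-6 - 5}{214}\right) - 124 = \left(24 \left(- \frac{1}{45}\right) + \left(-6 - 5\right) \frac{1}{214}\right) - 124 = \left(- \frac{8}{15} - \frac{11}{214}\right) - 124 = - \frac{1877}{3210} - 124 = - \frac{399917}{3210}$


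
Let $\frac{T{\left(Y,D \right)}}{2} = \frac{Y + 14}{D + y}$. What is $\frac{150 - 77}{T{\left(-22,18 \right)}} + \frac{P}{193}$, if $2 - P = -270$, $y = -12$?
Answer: $- \frac{40091}{1544} \approx -25.966$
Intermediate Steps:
$T{\left(Y,D \right)} = \frac{2 \left(14 + Y\right)}{-12 + D}$ ($T{\left(Y,D \right)} = 2 \frac{Y + 14}{D - 12} = 2 \frac{14 + Y}{-12 + D} = \frac{2 \left(14 + Y\right)}{-12 + D}$)
$P = 272$ ($P = 2 - -270 = 2 + 270 = 272$)
$\frac{150 - 77}{T{\left(-22,18 \right)}} + \frac{P}{193} = \frac{150 - 77}{2 \frac{1}{-12 + 18} \left(14 - 22\right)} + \frac{272}{193} = \frac{73}{2 \cdot \frac{1}{6} \left(-8\right)} + 272 \cdot \frac{1}{193} = \frac{73}{2 \cdot \frac{1}{6} \left(-8\right)} + \frac{272}{193} = \frac{73}{- \frac{8}{3}} + \frac{272}{193} = 73 \left(- \frac{3}{8}\right) + \frac{272}{193} = - \frac{219}{8} + \frac{272}{193} = - \frac{40091}{1544}$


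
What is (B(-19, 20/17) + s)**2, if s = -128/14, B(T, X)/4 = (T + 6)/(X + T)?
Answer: 174345616/4498641 ≈ 38.755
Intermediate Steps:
B(T, X) = 4*(6 + T)/(T + X) (B(T, X) = 4*((T + 6)/(X + T)) = 4*((6 + T)/(T + X)) = 4*(6 + T)/(T + X))
s = -64/7 (s = -128*1/14 = -64/7 ≈ -9.1429)
(B(-19, 20/17) + s)**2 = (4*(6 - 19)/(-19 + 20/17) - 64/7)**2 = (4*(-13)/(-19 + 20*(1/17)) - 64/7)**2 = (4*(-13)/(-19 + 20/17) - 64/7)**2 = (4*(-13)/(-303/17) - 64/7)**2 = (4*(-17/303)*(-13) - 64/7)**2 = (884/303 - 64/7)**2 = (-13204/2121)**2 = 174345616/4498641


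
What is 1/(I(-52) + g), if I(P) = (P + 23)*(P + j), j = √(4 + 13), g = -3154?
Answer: -1646/2695019 + 29*√17/2695019 ≈ -0.00056639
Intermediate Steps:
j = √17 ≈ 4.1231
I(P) = (23 + P)*(P + √17) (I(P) = (P + 23)*(P + √17) = (23 + P)*(P + √17))
1/(I(-52) + g) = 1/(((-52)² + 23*(-52) + 23*√17 - 52*√17) - 3154) = 1/((2704 - 1196 + 23*√17 - 52*√17) - 3154) = 1/((1508 - 29*√17) - 3154) = 1/(-1646 - 29*√17)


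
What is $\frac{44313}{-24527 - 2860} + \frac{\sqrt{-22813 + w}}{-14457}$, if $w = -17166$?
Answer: $- \frac{14771}{9129} - \frac{i \sqrt{39979}}{14457} \approx -1.618 - 0.01383 i$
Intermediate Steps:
$\frac{44313}{-24527 - 2860} + \frac{\sqrt{-22813 + w}}{-14457} = \frac{44313}{-24527 - 2860} + \frac{\sqrt{-22813 - 17166}}{-14457} = \frac{44313}{-27387} + \sqrt{-39979} \left(- \frac{1}{14457}\right) = 44313 \left(- \frac{1}{27387}\right) + i \sqrt{39979} \left(- \frac{1}{14457}\right) = - \frac{14771}{9129} - \frac{i \sqrt{39979}}{14457}$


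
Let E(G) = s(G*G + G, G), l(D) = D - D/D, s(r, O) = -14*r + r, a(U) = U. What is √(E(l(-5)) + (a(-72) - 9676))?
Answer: I*√10138 ≈ 100.69*I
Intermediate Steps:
s(r, O) = -13*r
l(D) = -1 + D (l(D) = D - 1*1 = D - 1 = -1 + D)
E(G) = -13*G - 13*G² (E(G) = -13*(G*G + G) = -13*(G² + G) = -13*(G + G²) = -13*G - 13*G²)
√(E(l(-5)) + (a(-72) - 9676)) = √(-13*(-1 - 5)*(1 + (-1 - 5)) + (-72 - 9676)) = √(-13*(-6)*(1 - 6) - 9748) = √(-13*(-6)*(-5) - 9748) = √(-390 - 9748) = √(-10138) = I*√10138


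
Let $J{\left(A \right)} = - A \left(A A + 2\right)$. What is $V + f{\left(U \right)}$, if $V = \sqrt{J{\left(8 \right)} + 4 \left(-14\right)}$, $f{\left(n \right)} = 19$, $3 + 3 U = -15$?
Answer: $19 + 2 i \sqrt{146} \approx 19.0 + 24.166 i$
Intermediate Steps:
$U = -6$ ($U = -1 + \frac{1}{3} \left(-15\right) = -1 - 5 = -6$)
$J{\left(A \right)} = - A \left(2 + A^{2}\right)$ ($J{\left(A \right)} = - A \left(A^{2} + 2\right) = - A \left(2 + A^{2}\right)$)
$V = 2 i \sqrt{146}$ ($V = \sqrt{\left(-1\right) 8 \left(2 + 8^{2}\right) + 4 \left(-14\right)} = \sqrt{\left(-1\right) 8 \left(2 + 64\right) - 56} = \sqrt{\left(-1\right) 8 \cdot 66 - 56} = \sqrt{-528 - 56} = \sqrt{-584} = 2 i \sqrt{146} \approx 24.166 i$)
$V + f{\left(U \right)} = 2 i \sqrt{146} + 19 = 19 + 2 i \sqrt{146}$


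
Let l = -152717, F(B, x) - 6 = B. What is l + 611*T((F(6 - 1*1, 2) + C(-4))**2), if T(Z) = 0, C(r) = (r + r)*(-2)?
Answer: -152717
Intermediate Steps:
F(B, x) = 6 + B
C(r) = -4*r (C(r) = (2*r)*(-2) = -4*r)
l + 611*T((F(6 - 1*1, 2) + C(-4))**2) = -152717 + 611*0 = -152717 + 0 = -152717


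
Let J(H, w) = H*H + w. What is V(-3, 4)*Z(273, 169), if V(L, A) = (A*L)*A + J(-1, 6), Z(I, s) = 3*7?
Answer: -861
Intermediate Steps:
J(H, w) = w + H² (J(H, w) = H² + w = w + H²)
Z(I, s) = 21
V(L, A) = 7 + L*A² (V(L, A) = (A*L)*A + (6 + (-1)²) = L*A² + (6 + 1) = L*A² + 7 = 7 + L*A²)
V(-3, 4)*Z(273, 169) = (7 - 3*4²)*21 = (7 - 3*16)*21 = (7 - 48)*21 = -41*21 = -861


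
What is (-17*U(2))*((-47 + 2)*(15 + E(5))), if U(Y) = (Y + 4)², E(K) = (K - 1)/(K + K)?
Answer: 424116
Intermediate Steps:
E(K) = (-1 + K)/(2*K) (E(K) = (-1 + K)/((2*K)) = (-1 + K)*(1/(2*K)) = (-1 + K)/(2*K))
U(Y) = (4 + Y)²
(-17*U(2))*((-47 + 2)*(15 + E(5))) = (-17*(4 + 2)²)*((-47 + 2)*(15 + (½)*(-1 + 5)/5)) = (-17*6²)*(-45*(15 + (½)*(⅕)*4)) = (-17*36)*(-45*(15 + ⅖)) = -(-27540)*77/5 = -612*(-693) = 424116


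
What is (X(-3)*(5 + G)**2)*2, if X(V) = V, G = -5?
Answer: 0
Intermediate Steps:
(X(-3)*(5 + G)**2)*2 = -3*(5 - 5)**2*2 = -3*0**2*2 = -3*0*2 = 0*2 = 0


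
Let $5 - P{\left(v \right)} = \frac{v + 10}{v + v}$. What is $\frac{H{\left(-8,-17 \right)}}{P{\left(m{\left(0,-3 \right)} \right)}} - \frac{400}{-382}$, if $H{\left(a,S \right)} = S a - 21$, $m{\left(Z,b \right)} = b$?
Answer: $\frac{139190}{7067} \approx 19.696$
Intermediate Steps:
$H{\left(a,S \right)} = -21 + S a$
$P{\left(v \right)} = 5 - \frac{10 + v}{2 v}$ ($P{\left(v \right)} = 5 - \frac{v + 10}{v + v} = 5 - \frac{10 + v}{2 v}$)
$\frac{H{\left(-8,-17 \right)}}{P{\left(m{\left(0,-3 \right)} \right)}} - \frac{400}{-382} = \frac{-21 - -136}{\frac{9}{2} - \frac{5}{-3}} - \frac{400}{-382} = \frac{-21 + 136}{\frac{9}{2} - - \frac{5}{3}} - - \frac{200}{191} = \frac{115}{\frac{9}{2} + \frac{5}{3}} + \frac{200}{191} = \frac{115}{\frac{37}{6}} + \frac{200}{191} = 115 \cdot \frac{6}{37} + \frac{200}{191} = \frac{690}{37} + \frac{200}{191} = \frac{139190}{7067}$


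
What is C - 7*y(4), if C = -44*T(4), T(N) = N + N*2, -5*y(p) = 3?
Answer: -2619/5 ≈ -523.80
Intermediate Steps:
y(p) = -⅗ (y(p) = -⅕*3 = -⅗)
T(N) = 3*N (T(N) = N + 2*N = 3*N)
C = -528 (C = -132*4 = -44*12 = -528)
C - 7*y(4) = -528 - 7*(-⅗) = -528 - (-21)/5 = -528 - 1*(-21/5) = -528 + 21/5 = -2619/5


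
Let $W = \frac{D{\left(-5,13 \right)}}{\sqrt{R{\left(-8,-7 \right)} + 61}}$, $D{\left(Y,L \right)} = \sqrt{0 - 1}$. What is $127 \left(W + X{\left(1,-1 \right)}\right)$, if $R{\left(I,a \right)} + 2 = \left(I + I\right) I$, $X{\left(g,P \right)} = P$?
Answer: $-127 + \frac{127 i \sqrt{187}}{187} \approx -127.0 + 9.2872 i$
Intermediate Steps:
$D{\left(Y,L \right)} = i$ ($D{\left(Y,L \right)} = \sqrt{-1} = i$)
$R{\left(I,a \right)} = -2 + 2 I^{2}$ ($R{\left(I,a \right)} = -2 + \left(I + I\right) I = -2 + 2 I I = -2 + 2 I^{2}$)
$W = \frac{i \sqrt{187}}{187}$ ($W = \frac{i}{\sqrt{\left(-2 + 2 \left(-8\right)^{2}\right) + 61}} = \frac{i}{\sqrt{\left(-2 + 2 \cdot 64\right) + 61}} = \frac{i}{\sqrt{\left(-2 + 128\right) + 61}} = \frac{i}{\sqrt{126 + 61}} = \frac{i}{\sqrt{187}} = i \frac{\sqrt{187}}{187} = \frac{i \sqrt{187}}{187} \approx 0.073127 i$)
$127 \left(W + X{\left(1,-1 \right)}\right) = 127 \left(\frac{i \sqrt{187}}{187} - 1\right) = 127 \left(-1 + \frac{i \sqrt{187}}{187}\right) = -127 + \frac{127 i \sqrt{187}}{187}$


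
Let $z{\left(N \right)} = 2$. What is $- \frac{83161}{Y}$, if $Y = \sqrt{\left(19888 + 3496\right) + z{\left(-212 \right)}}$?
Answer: $- \frac{83161 \sqrt{23386}}{23386} \approx -543.8$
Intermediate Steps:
$Y = \sqrt{23386}$ ($Y = \sqrt{\left(19888 + 3496\right) + 2} = \sqrt{23384 + 2} = \sqrt{23386} \approx 152.92$)
$- \frac{83161}{Y} = - \frac{83161}{\sqrt{23386}} = - 83161 \frac{\sqrt{23386}}{23386} = - \frac{83161 \sqrt{23386}}{23386}$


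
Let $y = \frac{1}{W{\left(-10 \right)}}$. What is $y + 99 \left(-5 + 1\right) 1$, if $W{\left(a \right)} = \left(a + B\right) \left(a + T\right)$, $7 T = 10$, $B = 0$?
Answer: $- \frac{237593}{600} \approx -395.99$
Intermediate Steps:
$T = \frac{10}{7}$ ($T = \frac{1}{7} \cdot 10 = \frac{10}{7} \approx 1.4286$)
$W{\left(a \right)} = a \left(\frac{10}{7} + a\right)$ ($W{\left(a \right)} = \left(a + 0\right) \left(a + \frac{10}{7}\right) = a \left(\frac{10}{7} + a\right)$)
$y = \frac{7}{600}$ ($y = \frac{1}{\frac{1}{7} \left(-10\right) \left(10 + 7 \left(-10\right)\right)} = \frac{1}{\frac{1}{7} \left(-10\right) \left(10 - 70\right)} = \frac{1}{\frac{1}{7} \left(-10\right) \left(-60\right)} = \frac{1}{\frac{600}{7}} = \frac{7}{600} \approx 0.011667$)
$y + 99 \left(-5 + 1\right) 1 = \frac{7}{600} + 99 \left(-5 + 1\right) 1 = \frac{7}{600} + 99 \left(\left(-4\right) 1\right) = \frac{7}{600} + 99 \left(-4\right) = \frac{7}{600} - 396 = - \frac{237593}{600}$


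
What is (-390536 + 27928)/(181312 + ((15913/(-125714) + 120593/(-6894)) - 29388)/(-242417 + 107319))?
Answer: -1326756570421967892/663408353042494289 ≈ -1.9999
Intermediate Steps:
(-390536 + 27928)/(181312 + ((15913/(-125714) + 120593/(-6894)) - 29388)/(-242417 + 107319)) = -362608/(181312 + ((15913*(-1/125714) + 120593*(-1/6894)) - 29388)/(-135098)) = -362608/(181312 + ((-15913/125714 - 120593/6894) - 29388)*(-1/135098)) = -362608/(181312 + (-3817483156/216668079 - 29388)*(-1/135098)) = -362608/(181312 - 6371258988808/216668079*(-1/135098)) = -362608/(181312 + 3185629494404/14635712068371) = -362608/2653633412169977156/14635712068371 = -362608*14635712068371/2653633412169977156 = -1326756570421967892/663408353042494289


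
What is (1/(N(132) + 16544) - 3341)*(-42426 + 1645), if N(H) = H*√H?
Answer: 105052857051207/771034 + 122343*√33/3084136 ≈ 1.3625e+8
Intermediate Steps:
N(H) = H^(3/2)
(1/(N(132) + 16544) - 3341)*(-42426 + 1645) = (1/(132^(3/2) + 16544) - 3341)*(-42426 + 1645) = (1/(264*√33 + 16544) - 3341)*(-40781) = (1/(16544 + 264*√33) - 3341)*(-40781) = (-3341 + 1/(16544 + 264*√33))*(-40781) = 136249321 - 40781/(16544 + 264*√33)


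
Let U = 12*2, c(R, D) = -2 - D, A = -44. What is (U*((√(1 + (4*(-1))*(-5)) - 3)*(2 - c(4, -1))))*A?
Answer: 9504 - 3168*√21 ≈ -5013.6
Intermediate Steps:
U = 24
(U*((√(1 + (4*(-1))*(-5)) - 3)*(2 - c(4, -1))))*A = (24*((√(1 + (4*(-1))*(-5)) - 3)*(2 - (-2 - 1*(-1)))))*(-44) = (24*((√(1 - 4*(-5)) - 3)*(2 - (-2 + 1))))*(-44) = (24*((√(1 + 20) - 3)*(2 - 1*(-1))))*(-44) = (24*((√21 - 3)*(2 + 1)))*(-44) = (24*((-3 + √21)*3))*(-44) = (24*(-9 + 3*√21))*(-44) = (-216 + 72*√21)*(-44) = 9504 - 3168*√21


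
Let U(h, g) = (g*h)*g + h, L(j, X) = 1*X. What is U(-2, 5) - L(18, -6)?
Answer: -46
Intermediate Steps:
L(j, X) = X
U(h, g) = h + h*g² (U(h, g) = h*g² + h = h + h*g²)
U(-2, 5) - L(18, -6) = -2*(1 + 5²) - 1*(-6) = -2*(1 + 25) + 6 = -2*26 + 6 = -52 + 6 = -46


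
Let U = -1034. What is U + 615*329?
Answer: 201301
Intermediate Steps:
U + 615*329 = -1034 + 615*329 = -1034 + 202335 = 201301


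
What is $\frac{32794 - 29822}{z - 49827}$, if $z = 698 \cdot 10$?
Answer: $- \frac{2972}{42847} \approx -0.069363$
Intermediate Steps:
$z = 6980$
$\frac{32794 - 29822}{z - 49827} = \frac{32794 - 29822}{6980 - 49827} = \frac{2972}{6980 - 49827} = \frac{2972}{-42847} = 2972 \left(- \frac{1}{42847}\right) = - \frac{2972}{42847}$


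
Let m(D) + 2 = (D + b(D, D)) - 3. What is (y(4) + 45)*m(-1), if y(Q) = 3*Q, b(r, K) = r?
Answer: -399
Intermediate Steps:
m(D) = -5 + 2*D (m(D) = -2 + ((D + D) - 3) = -2 + (2*D - 3) = -2 + (-3 + 2*D) = -5 + 2*D)
(y(4) + 45)*m(-1) = (3*4 + 45)*(-5 + 2*(-1)) = (12 + 45)*(-5 - 2) = 57*(-7) = -399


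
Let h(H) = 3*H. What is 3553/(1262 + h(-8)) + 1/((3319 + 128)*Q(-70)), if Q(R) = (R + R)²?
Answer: 120022472419/41820382800 ≈ 2.8700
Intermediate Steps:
Q(R) = 4*R² (Q(R) = (2*R)² = 4*R²)
3553/(1262 + h(-8)) + 1/((3319 + 128)*Q(-70)) = 3553/(1262 + 3*(-8)) + 1/((3319 + 128)*((4*(-70)²))) = 3553/(1262 - 24) + 1/(3447*((4*4900))) = 3553/1238 + (1/3447)/19600 = 3553*(1/1238) + (1/3447)*(1/19600) = 3553/1238 + 1/67561200 = 120022472419/41820382800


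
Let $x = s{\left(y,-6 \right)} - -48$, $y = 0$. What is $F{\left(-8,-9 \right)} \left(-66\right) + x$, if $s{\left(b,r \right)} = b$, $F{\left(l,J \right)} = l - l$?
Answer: $48$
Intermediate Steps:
$F{\left(l,J \right)} = 0$
$x = 48$ ($x = 0 - -48 = 0 + 48 = 48$)
$F{\left(-8,-9 \right)} \left(-66\right) + x = 0 \left(-66\right) + 48 = 0 + 48 = 48$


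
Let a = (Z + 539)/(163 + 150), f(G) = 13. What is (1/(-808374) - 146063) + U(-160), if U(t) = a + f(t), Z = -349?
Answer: -36953572514353/253021062 ≈ -1.4605e+5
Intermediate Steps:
a = 190/313 (a = (-349 + 539)/(163 + 150) = 190/313 ≈ 0.60703)
U(t) = 4259/313 (U(t) = 190/313 + 13 = 4259/313)
(1/(-808374) - 146063) + U(-160) = (1/(-808374) - 146063) + 4259/313 = (-1/808374 - 146063) + 4259/313 = -118073531563/808374 + 4259/313 = -36953572514353/253021062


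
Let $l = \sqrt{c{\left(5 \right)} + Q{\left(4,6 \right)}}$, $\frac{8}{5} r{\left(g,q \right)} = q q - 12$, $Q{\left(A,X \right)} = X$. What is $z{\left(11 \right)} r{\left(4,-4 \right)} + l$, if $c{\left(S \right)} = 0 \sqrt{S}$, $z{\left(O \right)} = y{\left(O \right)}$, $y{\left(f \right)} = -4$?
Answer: $-10 + \sqrt{6} \approx -7.5505$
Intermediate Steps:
$z{\left(O \right)} = -4$
$c{\left(S \right)} = 0$
$r{\left(g,q \right)} = - \frac{15}{2} + \frac{5 q^{2}}{8}$ ($r{\left(g,q \right)} = \frac{5 \left(q q - 12\right)}{8} = \frac{5 \left(q^{2} - 12\right)}{8} = \frac{5 \left(-12 + q^{2}\right)}{8} = - \frac{15}{2} + \frac{5 q^{2}}{8}$)
$l = \sqrt{6}$ ($l = \sqrt{0 + 6} = \sqrt{6} \approx 2.4495$)
$z{\left(11 \right)} r{\left(4,-4 \right)} + l = - 4 \left(- \frac{15}{2} + \frac{5 \left(-4\right)^{2}}{8}\right) + \sqrt{6} = - 4 \left(- \frac{15}{2} + \frac{5}{8} \cdot 16\right) + \sqrt{6} = - 4 \left(- \frac{15}{2} + 10\right) + \sqrt{6} = \left(-4\right) \frac{5}{2} + \sqrt{6} = -10 + \sqrt{6}$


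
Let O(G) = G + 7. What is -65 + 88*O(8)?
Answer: 1255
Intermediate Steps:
O(G) = 7 + G
-65 + 88*O(8) = -65 + 88*(7 + 8) = -65 + 88*15 = -65 + 1320 = 1255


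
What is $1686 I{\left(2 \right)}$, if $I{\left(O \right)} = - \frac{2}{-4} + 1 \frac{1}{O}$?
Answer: $1686$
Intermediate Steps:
$I{\left(O \right)} = \frac{1}{2} + \frac{1}{O}$ ($I{\left(O \right)} = \left(-2\right) \left(- \frac{1}{4}\right) + \frac{1}{O} = \frac{1}{2} + \frac{1}{O}$)
$1686 I{\left(2 \right)} = 1686 \frac{2 + 2}{2 \cdot 2} = 1686 \cdot \frac{1}{2} \cdot \frac{1}{2} \cdot 4 = 1686 \cdot 1 = 1686$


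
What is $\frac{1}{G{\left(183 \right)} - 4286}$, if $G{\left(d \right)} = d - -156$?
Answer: $- \frac{1}{3947} \approx -0.00025336$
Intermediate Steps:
$G{\left(d \right)} = 156 + d$ ($G{\left(d \right)} = d + 156 = 156 + d$)
$\frac{1}{G{\left(183 \right)} - 4286} = \frac{1}{\left(156 + 183\right) - 4286} = \frac{1}{339 - 4286} = \frac{1}{-3947} = - \frac{1}{3947}$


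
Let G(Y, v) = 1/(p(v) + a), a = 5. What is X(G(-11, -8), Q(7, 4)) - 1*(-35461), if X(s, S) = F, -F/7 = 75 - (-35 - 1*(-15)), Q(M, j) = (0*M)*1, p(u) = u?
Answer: 34796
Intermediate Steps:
G(Y, v) = 1/(5 + v) (G(Y, v) = 1/(v + 5) = 1/(5 + v))
Q(M, j) = 0 (Q(M, j) = 0*1 = 0)
F = -665 (F = -7*(75 - (-35 - 1*(-15))) = -7*(75 - (-35 + 15)) = -7*(75 - 1*(-20)) = -7*(75 + 20) = -7*95 = -665)
X(s, S) = -665
X(G(-11, -8), Q(7, 4)) - 1*(-35461) = -665 - 1*(-35461) = -665 + 35461 = 34796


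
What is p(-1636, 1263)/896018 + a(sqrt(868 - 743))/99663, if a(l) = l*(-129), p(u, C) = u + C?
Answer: -373/896018 - 215*sqrt(5)/33221 ≈ -0.014888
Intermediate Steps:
p(u, C) = C + u
a(l) = -129*l
p(-1636, 1263)/896018 + a(sqrt(868 - 743))/99663 = (1263 - 1636)/896018 - 129*sqrt(868 - 743)/99663 = -373*1/896018 - 645*sqrt(5)*(1/99663) = -373/896018 - 645*sqrt(5)*(1/99663) = -373/896018 - 215*sqrt(5)/33221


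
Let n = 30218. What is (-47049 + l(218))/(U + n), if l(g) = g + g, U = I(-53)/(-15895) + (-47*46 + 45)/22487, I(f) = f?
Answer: -16660924910245/10800813420666 ≈ -1.5426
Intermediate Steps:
U = -32457904/357430865 (U = -53/(-15895) + (-47*46 + 45)/22487 = -53*(-1/15895) + (-2162 + 45)*(1/22487) = 53/15895 - 2117*1/22487 = 53/15895 - 2117/22487 = -32457904/357430865 ≈ -0.090809)
l(g) = 2*g
(-47049 + l(218))/(U + n) = (-47049 + 2*218)/(-32457904/357430865 + 30218) = (-47049 + 436)/(10800813420666/357430865) = -46613*357430865/10800813420666 = -16660924910245/10800813420666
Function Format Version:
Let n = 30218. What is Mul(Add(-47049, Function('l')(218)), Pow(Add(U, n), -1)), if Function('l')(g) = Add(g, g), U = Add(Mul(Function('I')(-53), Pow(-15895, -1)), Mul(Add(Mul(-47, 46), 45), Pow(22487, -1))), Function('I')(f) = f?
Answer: Rational(-16660924910245, 10800813420666) ≈ -1.5426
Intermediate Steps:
U = Rational(-32457904, 357430865) (U = Add(Mul(-53, Pow(-15895, -1)), Mul(Add(Mul(-47, 46), 45), Pow(22487, -1))) = Add(Mul(-53, Rational(-1, 15895)), Mul(Add(-2162, 45), Rational(1, 22487))) = Add(Rational(53, 15895), Mul(-2117, Rational(1, 22487))) = Add(Rational(53, 15895), Rational(-2117, 22487)) = Rational(-32457904, 357430865) ≈ -0.090809)
Function('l')(g) = Mul(2, g)
Mul(Add(-47049, Function('l')(218)), Pow(Add(U, n), -1)) = Mul(Add(-47049, Mul(2, 218)), Pow(Add(Rational(-32457904, 357430865), 30218), -1)) = Mul(Add(-47049, 436), Pow(Rational(10800813420666, 357430865), -1)) = Mul(-46613, Rational(357430865, 10800813420666)) = Rational(-16660924910245, 10800813420666)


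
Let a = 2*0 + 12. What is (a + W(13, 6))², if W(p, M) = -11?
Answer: 1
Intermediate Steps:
a = 12 (a = 0 + 12 = 12)
(a + W(13, 6))² = (12 - 11)² = 1² = 1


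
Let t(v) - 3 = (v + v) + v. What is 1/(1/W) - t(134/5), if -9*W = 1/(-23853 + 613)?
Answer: -17443943/209160 ≈ -83.400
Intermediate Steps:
t(v) = 3 + 3*v (t(v) = 3 + ((v + v) + v) = 3 + (2*v + v) = 3 + 3*v)
W = 1/209160 (W = -1/(9*(-23853 + 613)) = -1/9/(-23240) = -1/9*(-1/23240) = 1/209160 ≈ 4.7810e-6)
1/(1/W) - t(134/5) = 1/(1/(1/209160)) - (3 + 3*(134/5)) = 1/209160 - (3 + 3*(134*(1/5))) = 1/209160 - (3 + 3*(134/5)) = 1/209160 - (3 + 402/5) = 1/209160 - 1*417/5 = 1/209160 - 417/5 = -17443943/209160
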